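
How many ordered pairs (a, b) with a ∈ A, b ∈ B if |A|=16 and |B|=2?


|A × B| = |A| × |B|
= 16 × 2
= 32

|A × B| = 32


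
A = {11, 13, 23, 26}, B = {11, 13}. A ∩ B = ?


A ∩ B = elements in both A and B
A = {11, 13, 23, 26}
B = {11, 13}
A ∩ B = {11, 13}

A ∩ B = {11, 13}


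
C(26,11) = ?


C(n,k) = n! / (k!(n-k)!)
C(26,11) = 26! / (11!15!)
= 7726160

C(26,11) = 7726160


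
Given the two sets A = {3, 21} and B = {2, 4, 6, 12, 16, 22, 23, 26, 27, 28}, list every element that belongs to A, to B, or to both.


A ∪ B = all elements in A or B (or both)
A = {3, 21}
B = {2, 4, 6, 12, 16, 22, 23, 26, 27, 28}
A ∪ B = {2, 3, 4, 6, 12, 16, 21, 22, 23, 26, 27, 28}

A ∪ B = {2, 3, 4, 6, 12, 16, 21, 22, 23, 26, 27, 28}


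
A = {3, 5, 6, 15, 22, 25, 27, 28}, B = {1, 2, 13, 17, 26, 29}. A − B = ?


A \ B = elements in A but not in B
A = {3, 5, 6, 15, 22, 25, 27, 28}
B = {1, 2, 13, 17, 26, 29}
Remove from A any elements in B
A \ B = {3, 5, 6, 15, 22, 25, 27, 28}

A \ B = {3, 5, 6, 15, 22, 25, 27, 28}


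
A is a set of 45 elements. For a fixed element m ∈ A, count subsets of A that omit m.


Subsets of A avoiding m are subsets of A \ {m}, which has 44 elements.
Count = 2^(n-1) = 2^44
= 17592186044416

Number of subsets avoiding m = 17592186044416


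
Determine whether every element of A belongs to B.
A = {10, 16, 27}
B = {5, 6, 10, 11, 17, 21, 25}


A ⊆ B means every element of A is in B.
Elements in A not in B: {16, 27}
So A ⊄ B.

No, A ⊄ B


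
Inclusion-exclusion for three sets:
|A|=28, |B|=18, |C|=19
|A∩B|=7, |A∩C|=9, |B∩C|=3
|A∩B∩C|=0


|A∪B∪C| = |A|+|B|+|C| - |A∩B|-|A∩C|-|B∩C| + |A∩B∩C|
= 28+18+19 - 7-9-3 + 0
= 65 - 19 + 0
= 46

|A ∪ B ∪ C| = 46


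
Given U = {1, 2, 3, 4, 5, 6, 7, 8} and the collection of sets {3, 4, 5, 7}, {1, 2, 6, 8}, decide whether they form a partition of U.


A partition requires: (1) non-empty parts, (2) pairwise disjoint, (3) union = U
Parts: {3, 4, 5, 7}, {1, 2, 6, 8}
Union of parts: {1, 2, 3, 4, 5, 6, 7, 8}
U = {1, 2, 3, 4, 5, 6, 7, 8}
All non-empty? True
Pairwise disjoint? True
Covers U? True

Yes, valid partition


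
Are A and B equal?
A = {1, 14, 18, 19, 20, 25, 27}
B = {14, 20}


Two sets are equal iff they have exactly the same elements.
A = {1, 14, 18, 19, 20, 25, 27}
B = {14, 20}
Differences: {1, 18, 19, 25, 27}
A ≠ B

No, A ≠ B


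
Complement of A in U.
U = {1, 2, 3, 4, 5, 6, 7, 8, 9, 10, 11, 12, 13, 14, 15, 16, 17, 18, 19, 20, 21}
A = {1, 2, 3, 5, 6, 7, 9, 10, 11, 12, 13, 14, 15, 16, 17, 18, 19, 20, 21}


Aᶜ = U \ A = elements in U but not in A
U = {1, 2, 3, 4, 5, 6, 7, 8, 9, 10, 11, 12, 13, 14, 15, 16, 17, 18, 19, 20, 21}
A = {1, 2, 3, 5, 6, 7, 9, 10, 11, 12, 13, 14, 15, 16, 17, 18, 19, 20, 21}
Aᶜ = {4, 8}

Aᶜ = {4, 8}


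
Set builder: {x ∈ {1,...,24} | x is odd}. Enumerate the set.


Checking each candidate:
Condition: odd numbers in {1,...,24}
Result = {1, 3, 5, 7, 9, 11, 13, 15, 17, 19, 21, 23}

{1, 3, 5, 7, 9, 11, 13, 15, 17, 19, 21, 23}


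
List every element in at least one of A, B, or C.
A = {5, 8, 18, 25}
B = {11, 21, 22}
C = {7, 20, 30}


A ∪ B = {5, 8, 11, 18, 21, 22, 25}
(A ∪ B) ∪ C = {5, 7, 8, 11, 18, 20, 21, 22, 25, 30}

A ∪ B ∪ C = {5, 7, 8, 11, 18, 20, 21, 22, 25, 30}


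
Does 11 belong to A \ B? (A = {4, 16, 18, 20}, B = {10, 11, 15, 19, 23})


A = {4, 16, 18, 20}, B = {10, 11, 15, 19, 23}
A \ B = elements in A but not in B
A \ B = {4, 16, 18, 20}
Checking if 11 ∈ A \ B
11 is not in A \ B → False

11 ∉ A \ B


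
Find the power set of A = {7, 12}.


|A| = 2, so |P(A)| = 2^2 = 4
Enumerate subsets by cardinality (0 to 2):
∅, {7}, {12}, {7, 12}

P(A) has 4 subsets: ∅, {7}, {12}, {7, 12}


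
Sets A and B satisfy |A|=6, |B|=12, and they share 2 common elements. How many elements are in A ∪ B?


|A ∪ B| = |A| + |B| - |A ∩ B|
= 6 + 12 - 2
= 16

|A ∪ B| = 16


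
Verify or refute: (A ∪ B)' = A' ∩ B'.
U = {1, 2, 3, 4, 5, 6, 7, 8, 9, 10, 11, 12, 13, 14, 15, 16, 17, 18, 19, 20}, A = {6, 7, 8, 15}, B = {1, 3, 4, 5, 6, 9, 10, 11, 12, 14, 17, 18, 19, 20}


LHS: A ∪ B = {1, 3, 4, 5, 6, 7, 8, 9, 10, 11, 12, 14, 15, 17, 18, 19, 20}
(A ∪ B)' = U \ (A ∪ B) = {2, 13, 16}
A' = {1, 2, 3, 4, 5, 9, 10, 11, 12, 13, 14, 16, 17, 18, 19, 20}, B' = {2, 7, 8, 13, 15, 16}
Claimed RHS: A' ∩ B' = {2, 13, 16}
Identity is VALID: LHS = RHS = {2, 13, 16} ✓

Identity is valid. (A ∪ B)' = A' ∩ B' = {2, 13, 16}


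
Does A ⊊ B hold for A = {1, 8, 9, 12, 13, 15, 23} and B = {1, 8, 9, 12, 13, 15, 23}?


A ⊂ B requires: A ⊆ B AND A ≠ B.
A ⊆ B? Yes
A = B? Yes
A = B, so A is not a PROPER subset.

No, A is not a proper subset of B


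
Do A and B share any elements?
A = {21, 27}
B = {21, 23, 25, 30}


Disjoint means A ∩ B = ∅.
A ∩ B = {21}
A ∩ B ≠ ∅, so A and B are NOT disjoint.

Yes — A and B share the element(s) of A ∩ B = {21}, so they are not disjoint


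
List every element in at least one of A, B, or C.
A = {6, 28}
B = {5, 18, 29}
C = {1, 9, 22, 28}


A ∪ B = {5, 6, 18, 28, 29}
(A ∪ B) ∪ C = {1, 5, 6, 9, 18, 22, 28, 29}

A ∪ B ∪ C = {1, 5, 6, 9, 18, 22, 28, 29}


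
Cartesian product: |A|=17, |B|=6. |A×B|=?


|A × B| = |A| × |B|
= 17 × 6
= 102

|A × B| = 102


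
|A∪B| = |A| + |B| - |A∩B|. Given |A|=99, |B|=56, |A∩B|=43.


|A ∪ B| = |A| + |B| - |A ∩ B|
= 99 + 56 - 43
= 112

|A ∪ B| = 112


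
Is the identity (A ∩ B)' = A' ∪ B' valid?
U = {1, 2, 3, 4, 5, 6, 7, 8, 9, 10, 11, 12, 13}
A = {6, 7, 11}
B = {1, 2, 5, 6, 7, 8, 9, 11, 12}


LHS: A ∩ B = {6, 7, 11}
(A ∩ B)' = U \ (A ∩ B) = {1, 2, 3, 4, 5, 8, 9, 10, 12, 13}
A' = {1, 2, 3, 4, 5, 8, 9, 10, 12, 13}, B' = {3, 4, 10, 13}
Claimed RHS: A' ∪ B' = {1, 2, 3, 4, 5, 8, 9, 10, 12, 13}
Identity is VALID: LHS = RHS = {1, 2, 3, 4, 5, 8, 9, 10, 12, 13} ✓

Identity is valid. (A ∩ B)' = A' ∪ B' = {1, 2, 3, 4, 5, 8, 9, 10, 12, 13}


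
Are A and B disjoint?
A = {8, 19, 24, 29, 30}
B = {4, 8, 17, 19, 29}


Disjoint means A ∩ B = ∅.
A ∩ B = {8, 19, 29}
A ∩ B ≠ ∅, so A and B are NOT disjoint.

No, A and B are not disjoint (A ∩ B = {8, 19, 29})


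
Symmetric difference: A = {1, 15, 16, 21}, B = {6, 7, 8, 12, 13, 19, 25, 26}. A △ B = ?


A △ B = (A \ B) ∪ (B \ A) = elements in exactly one of A or B
A \ B = {1, 15, 16, 21}
B \ A = {6, 7, 8, 12, 13, 19, 25, 26}
A △ B = {1, 6, 7, 8, 12, 13, 15, 16, 19, 21, 25, 26}

A △ B = {1, 6, 7, 8, 12, 13, 15, 16, 19, 21, 25, 26}


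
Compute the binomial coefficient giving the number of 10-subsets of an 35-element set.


C(n,k) = n! / (k!(n-k)!)
C(35,10) = 35! / (10!25!)
= 183579396

C(35,10) = 183579396


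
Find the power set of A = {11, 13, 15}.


|A| = 3, so |P(A)| = 2^3 = 8
Enumerate subsets by cardinality (0 to 3):
∅, {11}, {13}, {15}, {11, 13}, {11, 15}, {13, 15}, {11, 13, 15}

P(A) has 8 subsets: ∅, {11}, {13}, {15}, {11, 13}, {11, 15}, {13, 15}, {11, 13, 15}


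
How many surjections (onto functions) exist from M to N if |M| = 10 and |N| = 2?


n = |M| = 10, k = |N| = 2. Surjections via inclusion-exclusion:
S(n,k) = Σ(-1)^i × C(k,i) × (k-i)^n, i=0 to k
i=0: (-1)^0×C(2,0)×2^10 = 1024
i=1: (-1)^1×C(2,1)×1^10 = -2
i=2: (-1)^2×C(2,2)×0^10 = 0
Total = 1022

Number of surjections = 1022


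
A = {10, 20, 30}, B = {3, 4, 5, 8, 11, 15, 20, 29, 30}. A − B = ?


A \ B = elements in A but not in B
A = {10, 20, 30}
B = {3, 4, 5, 8, 11, 15, 20, 29, 30}
Remove from A any elements in B
A \ B = {10}

A \ B = {10}


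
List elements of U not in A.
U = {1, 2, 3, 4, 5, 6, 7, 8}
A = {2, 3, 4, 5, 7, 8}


Aᶜ = U \ A = elements in U but not in A
U = {1, 2, 3, 4, 5, 6, 7, 8}
A = {2, 3, 4, 5, 7, 8}
Aᶜ = {1, 6}

Aᶜ = {1, 6}


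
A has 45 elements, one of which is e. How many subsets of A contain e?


Subsets of A containing e correspond to subsets of A \ {e}, which has 44 elements.
Count = 2^(n-1) = 2^44
= 17592186044416

Number of subsets containing e = 17592186044416


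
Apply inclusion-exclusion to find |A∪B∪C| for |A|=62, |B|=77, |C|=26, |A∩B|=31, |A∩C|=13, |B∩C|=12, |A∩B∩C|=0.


|A∪B∪C| = |A|+|B|+|C| - |A∩B|-|A∩C|-|B∩C| + |A∩B∩C|
= 62+77+26 - 31-13-12 + 0
= 165 - 56 + 0
= 109

|A ∪ B ∪ C| = 109


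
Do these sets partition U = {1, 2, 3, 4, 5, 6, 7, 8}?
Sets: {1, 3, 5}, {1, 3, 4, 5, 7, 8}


A partition requires: (1) non-empty parts, (2) pairwise disjoint, (3) union = U
Parts: {1, 3, 5}, {1, 3, 4, 5, 7, 8}
Union of parts: {1, 3, 4, 5, 7, 8}
U = {1, 2, 3, 4, 5, 6, 7, 8}
All non-empty? True
Pairwise disjoint? False
Covers U? False

No, not a valid partition


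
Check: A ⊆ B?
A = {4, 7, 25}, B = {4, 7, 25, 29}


A ⊆ B means every element of A is in B.
All elements of A are in B.
So A ⊆ B.

Yes, A ⊆ B


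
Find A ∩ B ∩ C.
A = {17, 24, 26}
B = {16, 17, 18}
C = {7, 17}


A ∩ B = {17}
(A ∩ B) ∩ C = {17}

A ∩ B ∩ C = {17}


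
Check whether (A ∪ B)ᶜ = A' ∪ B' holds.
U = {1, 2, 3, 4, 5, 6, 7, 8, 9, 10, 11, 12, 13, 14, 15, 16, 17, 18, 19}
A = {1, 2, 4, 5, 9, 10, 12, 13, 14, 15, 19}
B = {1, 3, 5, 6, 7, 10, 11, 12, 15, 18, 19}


LHS: A ∪ B = {1, 2, 3, 4, 5, 6, 7, 9, 10, 11, 12, 13, 14, 15, 18, 19}
(A ∪ B)' = U \ (A ∪ B) = {8, 16, 17}
A' = {3, 6, 7, 8, 11, 16, 17, 18}, B' = {2, 4, 8, 9, 13, 14, 16, 17}
Claimed RHS: A' ∪ B' = {2, 3, 4, 6, 7, 8, 9, 11, 13, 14, 16, 17, 18}
Identity is INVALID: LHS = {8, 16, 17} but the RHS claimed here equals {2, 3, 4, 6, 7, 8, 9, 11, 13, 14, 16, 17, 18}. The correct form is (A ∪ B)' = A' ∩ B'.

Identity is invalid: (A ∪ B)' = {8, 16, 17} but A' ∪ B' = {2, 3, 4, 6, 7, 8, 9, 11, 13, 14, 16, 17, 18}. The correct De Morgan law is (A ∪ B)' = A' ∩ B'.


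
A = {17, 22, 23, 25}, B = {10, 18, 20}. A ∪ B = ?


A ∪ B = all elements in A or B (or both)
A = {17, 22, 23, 25}
B = {10, 18, 20}
A ∪ B = {10, 17, 18, 20, 22, 23, 25}

A ∪ B = {10, 17, 18, 20, 22, 23, 25}


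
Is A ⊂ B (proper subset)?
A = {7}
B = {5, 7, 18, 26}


A ⊂ B requires: A ⊆ B AND A ≠ B.
A ⊆ B? Yes
A = B? No
A ⊂ B: Yes (A is a proper subset of B)

Yes, A ⊂ B


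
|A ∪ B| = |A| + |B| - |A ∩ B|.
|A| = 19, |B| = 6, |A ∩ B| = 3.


|A ∪ B| = |A| + |B| - |A ∩ B|
= 19 + 6 - 3
= 22

|A ∪ B| = 22


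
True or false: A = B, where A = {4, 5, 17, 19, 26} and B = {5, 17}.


Two sets are equal iff they have exactly the same elements.
A = {4, 5, 17, 19, 26}
B = {5, 17}
Differences: {4, 19, 26}
A ≠ B

No, A ≠ B


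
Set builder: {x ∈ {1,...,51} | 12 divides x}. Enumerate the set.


Checking each candidate:
Condition: multiples of 12 in {1,...,51}
Result = {12, 24, 36, 48}

{12, 24, 36, 48}


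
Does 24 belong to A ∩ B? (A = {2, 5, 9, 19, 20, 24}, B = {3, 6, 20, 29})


A = {2, 5, 9, 19, 20, 24}, B = {3, 6, 20, 29}
A ∩ B = elements in both A and B
A ∩ B = {20}
Checking if 24 ∈ A ∩ B
24 is not in A ∩ B → False

24 ∉ A ∩ B


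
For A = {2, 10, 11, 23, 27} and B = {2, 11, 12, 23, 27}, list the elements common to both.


A ∩ B = elements in both A and B
A = {2, 10, 11, 23, 27}
B = {2, 11, 12, 23, 27}
A ∩ B = {2, 11, 23, 27}

A ∩ B = {2, 11, 23, 27}


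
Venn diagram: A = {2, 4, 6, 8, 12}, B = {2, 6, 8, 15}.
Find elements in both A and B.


A = {2, 4, 6, 8, 12}
B = {2, 6, 8, 15}
Region: in both A and B
Elements: {2, 6, 8}

Elements in both A and B: {2, 6, 8}


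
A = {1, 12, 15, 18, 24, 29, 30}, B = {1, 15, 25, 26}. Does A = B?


Two sets are equal iff they have exactly the same elements.
A = {1, 12, 15, 18, 24, 29, 30}
B = {1, 15, 25, 26}
Differences: {12, 18, 24, 25, 26, 29, 30}
A ≠ B

No, A ≠ B


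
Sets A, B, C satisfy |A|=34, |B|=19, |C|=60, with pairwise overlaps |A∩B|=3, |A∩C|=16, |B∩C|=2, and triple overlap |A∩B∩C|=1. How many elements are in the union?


|A∪B∪C| = |A|+|B|+|C| - |A∩B|-|A∩C|-|B∩C| + |A∩B∩C|
= 34+19+60 - 3-16-2 + 1
= 113 - 21 + 1
= 93

|A ∪ B ∪ C| = 93


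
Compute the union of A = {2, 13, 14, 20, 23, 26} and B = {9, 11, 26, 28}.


A ∪ B = all elements in A or B (or both)
A = {2, 13, 14, 20, 23, 26}
B = {9, 11, 26, 28}
A ∪ B = {2, 9, 11, 13, 14, 20, 23, 26, 28}

A ∪ B = {2, 9, 11, 13, 14, 20, 23, 26, 28}


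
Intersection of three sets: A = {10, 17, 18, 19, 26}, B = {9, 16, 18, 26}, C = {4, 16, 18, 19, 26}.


A ∩ B = {18, 26}
(A ∩ B) ∩ C = {18, 26}

A ∩ B ∩ C = {18, 26}


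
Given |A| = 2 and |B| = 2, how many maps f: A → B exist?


Each of |A| = 2 inputs maps to any of |B| = 2 outputs.
# functions = |B|^|A| = 2^2
= 4

Number of functions = 4


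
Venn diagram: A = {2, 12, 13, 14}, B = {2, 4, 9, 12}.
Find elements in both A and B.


A = {2, 12, 13, 14}
B = {2, 4, 9, 12}
Region: in both A and B
Elements: {2, 12}

Elements in both A and B: {2, 12}


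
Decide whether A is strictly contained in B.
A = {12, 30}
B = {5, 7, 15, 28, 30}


A ⊂ B requires: A ⊆ B AND A ≠ B.
A ⊆ B? No
A ⊄ B, so A is not a proper subset.

No, A is not a proper subset of B


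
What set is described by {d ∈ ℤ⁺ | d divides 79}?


Checking each candidate:
Condition: positive divisors of 79
Result = {1, 79}

{1, 79}


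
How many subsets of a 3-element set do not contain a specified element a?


Subsets of A avoiding a are subsets of A \ {a}, which has 2 elements.
Count = 2^(n-1) = 2^2
= 4

Number of subsets avoiding a = 4


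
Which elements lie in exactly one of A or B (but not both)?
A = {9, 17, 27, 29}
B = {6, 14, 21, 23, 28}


A △ B = (A \ B) ∪ (B \ A) = elements in exactly one of A or B
A \ B = {9, 17, 27, 29}
B \ A = {6, 14, 21, 23, 28}
A △ B = {6, 9, 14, 17, 21, 23, 27, 28, 29}

A △ B = {6, 9, 14, 17, 21, 23, 27, 28, 29}


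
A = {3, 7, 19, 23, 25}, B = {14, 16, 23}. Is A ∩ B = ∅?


Disjoint means A ∩ B = ∅.
A ∩ B = {23}
A ∩ B ≠ ∅, so A and B are NOT disjoint.

No, A and B are not disjoint (A ∩ B = {23})


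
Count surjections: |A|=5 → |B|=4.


n = |A| = 5, k = |B| = 4. Surjections via inclusion-exclusion:
S(n,k) = Σ(-1)^i × C(k,i) × (k-i)^n, i=0 to k
i=0: (-1)^0×C(4,0)×4^5 = 1024
i=1: (-1)^1×C(4,1)×3^5 = -972
i=2: (-1)^2×C(4,2)×2^5 = 192
i=3: (-1)^3×C(4,3)×1^5 = -4
i=4: (-1)^4×C(4,4)×0^5 = 0
Total = 240

Number of surjections = 240


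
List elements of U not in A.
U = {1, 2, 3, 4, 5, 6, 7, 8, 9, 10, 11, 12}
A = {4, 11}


Aᶜ = U \ A = elements in U but not in A
U = {1, 2, 3, 4, 5, 6, 7, 8, 9, 10, 11, 12}
A = {4, 11}
Aᶜ = {1, 2, 3, 5, 6, 7, 8, 9, 10, 12}

Aᶜ = {1, 2, 3, 5, 6, 7, 8, 9, 10, 12}


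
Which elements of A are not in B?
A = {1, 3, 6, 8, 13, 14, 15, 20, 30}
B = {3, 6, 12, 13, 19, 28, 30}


A \ B = elements in A but not in B
A = {1, 3, 6, 8, 13, 14, 15, 20, 30}
B = {3, 6, 12, 13, 19, 28, 30}
Remove from A any elements in B
A \ B = {1, 8, 14, 15, 20}

A \ B = {1, 8, 14, 15, 20}


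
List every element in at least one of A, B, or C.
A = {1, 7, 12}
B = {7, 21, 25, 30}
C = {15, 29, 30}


A ∪ B = {1, 7, 12, 21, 25, 30}
(A ∪ B) ∪ C = {1, 7, 12, 15, 21, 25, 29, 30}

A ∪ B ∪ C = {1, 7, 12, 15, 21, 25, 29, 30}


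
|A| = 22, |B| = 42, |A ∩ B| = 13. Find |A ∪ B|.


|A ∪ B| = |A| + |B| - |A ∩ B|
= 22 + 42 - 13
= 51

|A ∪ B| = 51


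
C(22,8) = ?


C(n,k) = n! / (k!(n-k)!)
C(22,8) = 22! / (8!14!)
= 319770

C(22,8) = 319770


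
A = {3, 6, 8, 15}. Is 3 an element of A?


A = {3, 6, 8, 15}
Checking if 3 is in A
3 is in A → True

3 ∈ A


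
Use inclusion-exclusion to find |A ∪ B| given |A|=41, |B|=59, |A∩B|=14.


|A ∪ B| = |A| + |B| - |A ∩ B|
= 41 + 59 - 14
= 86

|A ∪ B| = 86


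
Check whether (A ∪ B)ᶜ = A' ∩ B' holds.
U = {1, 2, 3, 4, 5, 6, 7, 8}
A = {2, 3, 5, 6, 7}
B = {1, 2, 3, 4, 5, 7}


LHS: A ∪ B = {1, 2, 3, 4, 5, 6, 7}
(A ∪ B)' = U \ (A ∪ B) = {8}
A' = {1, 4, 8}, B' = {6, 8}
Claimed RHS: A' ∩ B' = {8}
Identity is VALID: LHS = RHS = {8} ✓

Identity is valid. (A ∪ B)' = A' ∩ B' = {8}


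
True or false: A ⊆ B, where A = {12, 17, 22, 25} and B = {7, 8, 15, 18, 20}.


A ⊆ B means every element of A is in B.
Elements in A not in B: {12, 17, 22, 25}
So A ⊄ B.

No, A ⊄ B


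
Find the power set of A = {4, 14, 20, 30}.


|A| = 4, so |P(A)| = 2^4 = 16
Enumerate subsets by cardinality (0 to 4):
∅, {4}, {14}, {20}, {30}, {4, 14}, {4, 20}, {4, 30}, {14, 20}, {14, 30}, {20, 30}, {4, 14, 20}, {4, 14, 30}, {4, 20, 30}, {14, 20, 30}, {4, 14, 20, 30}

P(A) has 16 subsets: ∅, {4}, {14}, {20}, {30}, {4, 14}, {4, 20}, {4, 30}, {14, 20}, {14, 30}, {20, 30}, {4, 14, 20}, {4, 14, 30}, {4, 20, 30}, {14, 20, 30}, {4, 14, 20, 30}


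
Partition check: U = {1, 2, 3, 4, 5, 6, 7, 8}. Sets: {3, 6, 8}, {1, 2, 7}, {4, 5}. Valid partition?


A partition requires: (1) non-empty parts, (2) pairwise disjoint, (3) union = U
Parts: {3, 6, 8}, {1, 2, 7}, {4, 5}
Union of parts: {1, 2, 3, 4, 5, 6, 7, 8}
U = {1, 2, 3, 4, 5, 6, 7, 8}
All non-empty? True
Pairwise disjoint? True
Covers U? True

Yes, valid partition


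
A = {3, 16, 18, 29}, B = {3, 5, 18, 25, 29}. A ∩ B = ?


A ∩ B = elements in both A and B
A = {3, 16, 18, 29}
B = {3, 5, 18, 25, 29}
A ∩ B = {3, 18, 29}

A ∩ B = {3, 18, 29}


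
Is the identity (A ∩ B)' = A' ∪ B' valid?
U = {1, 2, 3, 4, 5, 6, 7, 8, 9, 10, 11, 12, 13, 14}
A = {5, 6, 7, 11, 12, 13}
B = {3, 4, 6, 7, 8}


LHS: A ∩ B = {6, 7}
(A ∩ B)' = U \ (A ∩ B) = {1, 2, 3, 4, 5, 8, 9, 10, 11, 12, 13, 14}
A' = {1, 2, 3, 4, 8, 9, 10, 14}, B' = {1, 2, 5, 9, 10, 11, 12, 13, 14}
Claimed RHS: A' ∪ B' = {1, 2, 3, 4, 5, 8, 9, 10, 11, 12, 13, 14}
Identity is VALID: LHS = RHS = {1, 2, 3, 4, 5, 8, 9, 10, 11, 12, 13, 14} ✓

Identity is valid. (A ∩ B)' = A' ∪ B' = {1, 2, 3, 4, 5, 8, 9, 10, 11, 12, 13, 14}


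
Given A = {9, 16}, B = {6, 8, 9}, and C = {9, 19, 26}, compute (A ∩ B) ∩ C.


A ∩ B = {9}
(A ∩ B) ∩ C = {9}

A ∩ B ∩ C = {9}


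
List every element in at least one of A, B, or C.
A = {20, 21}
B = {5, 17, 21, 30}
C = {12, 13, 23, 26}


A ∪ B = {5, 17, 20, 21, 30}
(A ∪ B) ∪ C = {5, 12, 13, 17, 20, 21, 23, 26, 30}

A ∪ B ∪ C = {5, 12, 13, 17, 20, 21, 23, 26, 30}


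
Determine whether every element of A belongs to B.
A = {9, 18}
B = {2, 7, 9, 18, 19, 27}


A ⊆ B means every element of A is in B.
All elements of A are in B.
So A ⊆ B.

Yes, A ⊆ B


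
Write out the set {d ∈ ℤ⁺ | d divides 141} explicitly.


Checking each candidate:
Condition: positive divisors of 141
Result = {1, 3, 47, 141}

{1, 3, 47, 141}


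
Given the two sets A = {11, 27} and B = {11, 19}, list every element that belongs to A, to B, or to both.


A ∪ B = all elements in A or B (or both)
A = {11, 27}
B = {11, 19}
A ∪ B = {11, 19, 27}

A ∪ B = {11, 19, 27}


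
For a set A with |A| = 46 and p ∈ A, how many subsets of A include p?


Subsets of A containing p correspond to subsets of A \ {p}, which has 45 elements.
Count = 2^(n-1) = 2^45
= 35184372088832

Number of subsets containing p = 35184372088832


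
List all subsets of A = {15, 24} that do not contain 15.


A subset of A that omits 15 is a subset of A \ {15}, so there are 2^(n-1) = 2^1 = 2 of them.
Subsets excluding 15: ∅, {24}

Subsets excluding 15 (2 total): ∅, {24}


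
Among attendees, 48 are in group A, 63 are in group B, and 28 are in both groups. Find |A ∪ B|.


|A ∪ B| = |A| + |B| - |A ∩ B|
= 48 + 63 - 28
= 83

|A ∪ B| = 83


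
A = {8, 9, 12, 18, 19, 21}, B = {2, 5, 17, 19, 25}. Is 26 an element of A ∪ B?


A = {8, 9, 12, 18, 19, 21}, B = {2, 5, 17, 19, 25}
A ∪ B = all elements in A or B
A ∪ B = {2, 5, 8, 9, 12, 17, 18, 19, 21, 25}
Checking if 26 ∈ A ∪ B
26 is not in A ∪ B → False

26 ∉ A ∪ B


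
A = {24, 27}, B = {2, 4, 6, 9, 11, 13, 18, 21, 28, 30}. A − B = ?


A \ B = elements in A but not in B
A = {24, 27}
B = {2, 4, 6, 9, 11, 13, 18, 21, 28, 30}
Remove from A any elements in B
A \ B = {24, 27}

A \ B = {24, 27}


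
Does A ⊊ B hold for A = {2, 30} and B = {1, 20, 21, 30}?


A ⊂ B requires: A ⊆ B AND A ≠ B.
A ⊆ B? No
A ⊄ B, so A is not a proper subset.

No, A is not a proper subset of B


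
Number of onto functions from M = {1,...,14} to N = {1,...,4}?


n = |M| = 14, k = |N| = 4. Surjections via inclusion-exclusion:
S(n,k) = Σ(-1)^i × C(k,i) × (k-i)^n, i=0 to k
i=0: (-1)^0×C(4,0)×4^14 = 268435456
i=1: (-1)^1×C(4,1)×3^14 = -19131876
i=2: (-1)^2×C(4,2)×2^14 = 98304
i=3: (-1)^3×C(4,3)×1^14 = -4
i=4: (-1)^4×C(4,4)×0^14 = 0
Total = 249401880

Number of surjections = 249401880


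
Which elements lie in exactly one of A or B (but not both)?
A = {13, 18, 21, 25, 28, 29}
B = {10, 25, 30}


A △ B = (A \ B) ∪ (B \ A) = elements in exactly one of A or B
A \ B = {13, 18, 21, 28, 29}
B \ A = {10, 30}
A △ B = {10, 13, 18, 21, 28, 29, 30}

A △ B = {10, 13, 18, 21, 28, 29, 30}


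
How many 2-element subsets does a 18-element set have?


C(n,k) = n! / (k!(n-k)!)
C(18,2) = 18! / (2!16!)
= 153

C(18,2) = 153


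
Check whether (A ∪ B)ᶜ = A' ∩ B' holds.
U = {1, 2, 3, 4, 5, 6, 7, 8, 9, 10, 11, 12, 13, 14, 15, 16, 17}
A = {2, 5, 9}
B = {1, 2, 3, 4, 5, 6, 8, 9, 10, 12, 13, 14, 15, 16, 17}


LHS: A ∪ B = {1, 2, 3, 4, 5, 6, 8, 9, 10, 12, 13, 14, 15, 16, 17}
(A ∪ B)' = U \ (A ∪ B) = {7, 11}
A' = {1, 3, 4, 6, 7, 8, 10, 11, 12, 13, 14, 15, 16, 17}, B' = {7, 11}
Claimed RHS: A' ∩ B' = {7, 11}
Identity is VALID: LHS = RHS = {7, 11} ✓

Identity is valid. (A ∪ B)' = A' ∩ B' = {7, 11}


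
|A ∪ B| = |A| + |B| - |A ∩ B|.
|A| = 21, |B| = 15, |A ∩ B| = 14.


|A ∪ B| = |A| + |B| - |A ∩ B|
= 21 + 15 - 14
= 22

|A ∪ B| = 22


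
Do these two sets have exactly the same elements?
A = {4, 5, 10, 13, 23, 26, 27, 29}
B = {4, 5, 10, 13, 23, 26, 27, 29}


Two sets are equal iff they have exactly the same elements.
A = {4, 5, 10, 13, 23, 26, 27, 29}
B = {4, 5, 10, 13, 23, 26, 27, 29}
Same elements → A = B

Yes, A = B


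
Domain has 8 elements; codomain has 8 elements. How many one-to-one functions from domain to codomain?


An injection sends each of |A| = 8 inputs to a distinct output in B.
# injections = |B|·(|B|-1)·…·(|B|-|A|+1) = 8! / (8 - 8)!
= 8 × 7 × 6 × 5 × 4 × 3 × 2 × 1
= 40320

Number of injections = 40320


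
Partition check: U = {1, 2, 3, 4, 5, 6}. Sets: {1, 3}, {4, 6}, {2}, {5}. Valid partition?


A partition requires: (1) non-empty parts, (2) pairwise disjoint, (3) union = U
Parts: {1, 3}, {4, 6}, {2}, {5}
Union of parts: {1, 2, 3, 4, 5, 6}
U = {1, 2, 3, 4, 5, 6}
All non-empty? True
Pairwise disjoint? True
Covers U? True

Yes, valid partition


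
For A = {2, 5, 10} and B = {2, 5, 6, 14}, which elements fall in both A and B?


A = {2, 5, 10}
B = {2, 5, 6, 14}
Region: in both A and B
Elements: {2, 5}

Elements in both A and B: {2, 5}


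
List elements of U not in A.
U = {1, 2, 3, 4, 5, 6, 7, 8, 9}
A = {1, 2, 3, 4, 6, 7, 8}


Aᶜ = U \ A = elements in U but not in A
U = {1, 2, 3, 4, 5, 6, 7, 8, 9}
A = {1, 2, 3, 4, 6, 7, 8}
Aᶜ = {5, 9}

Aᶜ = {5, 9}


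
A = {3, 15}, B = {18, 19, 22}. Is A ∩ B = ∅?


Disjoint means A ∩ B = ∅.
A ∩ B = ∅
A ∩ B = ∅, so A and B are disjoint.

Yes, A and B are disjoint


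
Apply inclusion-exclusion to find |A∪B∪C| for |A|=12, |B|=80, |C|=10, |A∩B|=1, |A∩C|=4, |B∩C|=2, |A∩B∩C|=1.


|A∪B∪C| = |A|+|B|+|C| - |A∩B|-|A∩C|-|B∩C| + |A∩B∩C|
= 12+80+10 - 1-4-2 + 1
= 102 - 7 + 1
= 96

|A ∪ B ∪ C| = 96


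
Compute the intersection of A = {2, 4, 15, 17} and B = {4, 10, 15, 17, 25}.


A ∩ B = elements in both A and B
A = {2, 4, 15, 17}
B = {4, 10, 15, 17, 25}
A ∩ B = {4, 15, 17}

A ∩ B = {4, 15, 17}


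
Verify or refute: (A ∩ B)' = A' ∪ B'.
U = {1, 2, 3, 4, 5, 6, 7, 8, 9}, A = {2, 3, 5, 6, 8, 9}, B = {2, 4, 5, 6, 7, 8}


LHS: A ∩ B = {2, 5, 6, 8}
(A ∩ B)' = U \ (A ∩ B) = {1, 3, 4, 7, 9}
A' = {1, 4, 7}, B' = {1, 3, 9}
Claimed RHS: A' ∪ B' = {1, 3, 4, 7, 9}
Identity is VALID: LHS = RHS = {1, 3, 4, 7, 9} ✓

Identity is valid. (A ∩ B)' = A' ∪ B' = {1, 3, 4, 7, 9}


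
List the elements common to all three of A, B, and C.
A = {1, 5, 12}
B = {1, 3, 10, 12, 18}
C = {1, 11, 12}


A ∩ B = {1, 12}
(A ∩ B) ∩ C = {1, 12}

A ∩ B ∩ C = {1, 12}


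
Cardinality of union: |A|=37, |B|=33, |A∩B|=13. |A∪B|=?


|A ∪ B| = |A| + |B| - |A ∩ B|
= 37 + 33 - 13
= 57

|A ∪ B| = 57


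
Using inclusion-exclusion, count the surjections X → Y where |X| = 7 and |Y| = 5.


n = |X| = 7, k = |Y| = 5. Surjections via inclusion-exclusion:
S(n,k) = Σ(-1)^i × C(k,i) × (k-i)^n, i=0 to k
i=0: (-1)^0×C(5,0)×5^7 = 78125
i=1: (-1)^1×C(5,1)×4^7 = -81920
i=2: (-1)^2×C(5,2)×3^7 = 21870
i=3: (-1)^3×C(5,3)×2^7 = -1280
i=4: (-1)^4×C(5,4)×1^7 = 5
i=5: (-1)^5×C(5,5)×0^7 = 0
Total = 16800

Number of surjections = 16800


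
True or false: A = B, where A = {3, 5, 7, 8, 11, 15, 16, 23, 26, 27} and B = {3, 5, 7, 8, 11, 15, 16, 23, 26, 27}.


Two sets are equal iff they have exactly the same elements.
A = {3, 5, 7, 8, 11, 15, 16, 23, 26, 27}
B = {3, 5, 7, 8, 11, 15, 16, 23, 26, 27}
Same elements → A = B

Yes, A = B


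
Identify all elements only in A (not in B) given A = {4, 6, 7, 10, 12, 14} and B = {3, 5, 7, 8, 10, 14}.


A = {4, 6, 7, 10, 12, 14}
B = {3, 5, 7, 8, 10, 14}
Region: only in A (not in B)
Elements: {4, 6, 12}

Elements only in A (not in B): {4, 6, 12}


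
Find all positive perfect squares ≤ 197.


Checking each candidate:
Condition: positive perfect squares ≤ 197
Result = {1, 4, 9, 16, 25, 36, 49, 64, 81, 100, 121, 144, 169, 196}

{1, 4, 9, 16, 25, 36, 49, 64, 81, 100, 121, 144, 169, 196}


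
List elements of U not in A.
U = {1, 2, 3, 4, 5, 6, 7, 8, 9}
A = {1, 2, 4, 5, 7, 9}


Aᶜ = U \ A = elements in U but not in A
U = {1, 2, 3, 4, 5, 6, 7, 8, 9}
A = {1, 2, 4, 5, 7, 9}
Aᶜ = {3, 6, 8}

Aᶜ = {3, 6, 8}


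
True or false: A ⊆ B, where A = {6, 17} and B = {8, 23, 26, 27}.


A ⊆ B means every element of A is in B.
Elements in A not in B: {6, 17}
So A ⊄ B.

No, A ⊄ B


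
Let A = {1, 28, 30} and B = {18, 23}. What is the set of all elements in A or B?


A ∪ B = all elements in A or B (or both)
A = {1, 28, 30}
B = {18, 23}
A ∪ B = {1, 18, 23, 28, 30}

A ∪ B = {1, 18, 23, 28, 30}


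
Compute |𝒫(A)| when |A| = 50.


Number of subsets = 2^n
= 2^50
= 1125899906842624

|P(A)| = 1125899906842624


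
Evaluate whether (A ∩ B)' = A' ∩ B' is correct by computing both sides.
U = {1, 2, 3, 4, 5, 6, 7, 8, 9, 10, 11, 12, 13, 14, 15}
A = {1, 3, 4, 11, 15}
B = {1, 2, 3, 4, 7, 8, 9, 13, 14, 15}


LHS: A ∩ B = {1, 3, 4, 15}
(A ∩ B)' = U \ (A ∩ B) = {2, 5, 6, 7, 8, 9, 10, 11, 12, 13, 14}
A' = {2, 5, 6, 7, 8, 9, 10, 12, 13, 14}, B' = {5, 6, 10, 11, 12}
Claimed RHS: A' ∩ B' = {5, 6, 10, 12}
Identity is INVALID: LHS = {2, 5, 6, 7, 8, 9, 10, 11, 12, 13, 14} but the RHS claimed here equals {5, 6, 10, 12}. The correct form is (A ∩ B)' = A' ∪ B'.

Identity is invalid: (A ∩ B)' = {2, 5, 6, 7, 8, 9, 10, 11, 12, 13, 14} but A' ∩ B' = {5, 6, 10, 12}. The correct De Morgan law is (A ∩ B)' = A' ∪ B'.


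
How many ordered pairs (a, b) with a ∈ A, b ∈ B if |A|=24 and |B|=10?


|A × B| = |A| × |B|
= 24 × 10
= 240

|A × B| = 240


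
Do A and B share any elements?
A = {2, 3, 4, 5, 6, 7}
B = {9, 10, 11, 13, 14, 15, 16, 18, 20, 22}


Disjoint means A ∩ B = ∅.
A ∩ B = ∅
A ∩ B = ∅, so A and B are disjoint.

No — A and B share no elements (A ∩ B = ∅), so they are disjoint


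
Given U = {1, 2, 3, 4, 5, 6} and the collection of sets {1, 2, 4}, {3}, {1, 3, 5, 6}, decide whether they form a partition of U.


A partition requires: (1) non-empty parts, (2) pairwise disjoint, (3) union = U
Parts: {1, 2, 4}, {3}, {1, 3, 5, 6}
Union of parts: {1, 2, 3, 4, 5, 6}
U = {1, 2, 3, 4, 5, 6}
All non-empty? True
Pairwise disjoint? False
Covers U? True

No, not a valid partition


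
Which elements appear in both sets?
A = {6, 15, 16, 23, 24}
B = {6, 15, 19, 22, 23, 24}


A ∩ B = elements in both A and B
A = {6, 15, 16, 23, 24}
B = {6, 15, 19, 22, 23, 24}
A ∩ B = {6, 15, 23, 24}

A ∩ B = {6, 15, 23, 24}


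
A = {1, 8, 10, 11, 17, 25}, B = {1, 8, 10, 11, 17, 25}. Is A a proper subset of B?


A ⊂ B requires: A ⊆ B AND A ≠ B.
A ⊆ B? Yes
A = B? Yes
A = B, so A is not a PROPER subset.

No, A is not a proper subset of B


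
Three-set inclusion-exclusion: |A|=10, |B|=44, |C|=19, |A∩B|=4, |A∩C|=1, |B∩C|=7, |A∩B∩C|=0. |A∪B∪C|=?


|A∪B∪C| = |A|+|B|+|C| - |A∩B|-|A∩C|-|B∩C| + |A∩B∩C|
= 10+44+19 - 4-1-7 + 0
= 73 - 12 + 0
= 61

|A ∪ B ∪ C| = 61


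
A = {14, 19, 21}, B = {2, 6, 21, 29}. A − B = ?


A \ B = elements in A but not in B
A = {14, 19, 21}
B = {2, 6, 21, 29}
Remove from A any elements in B
A \ B = {14, 19}

A \ B = {14, 19}


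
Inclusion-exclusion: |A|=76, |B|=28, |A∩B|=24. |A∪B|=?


|A ∪ B| = |A| + |B| - |A ∩ B|
= 76 + 28 - 24
= 80

|A ∪ B| = 80


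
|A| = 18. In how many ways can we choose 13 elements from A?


C(n,k) = n! / (k!(n-k)!)
C(18,13) = 18! / (13!5!)
= 8568

C(18,13) = 8568


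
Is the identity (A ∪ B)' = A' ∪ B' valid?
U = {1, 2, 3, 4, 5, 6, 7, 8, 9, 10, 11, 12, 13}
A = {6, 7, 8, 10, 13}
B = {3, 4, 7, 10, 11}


LHS: A ∪ B = {3, 4, 6, 7, 8, 10, 11, 13}
(A ∪ B)' = U \ (A ∪ B) = {1, 2, 5, 9, 12}
A' = {1, 2, 3, 4, 5, 9, 11, 12}, B' = {1, 2, 5, 6, 8, 9, 12, 13}
Claimed RHS: A' ∪ B' = {1, 2, 3, 4, 5, 6, 8, 9, 11, 12, 13}
Identity is INVALID: LHS = {1, 2, 5, 9, 12} but the RHS claimed here equals {1, 2, 3, 4, 5, 6, 8, 9, 11, 12, 13}. The correct form is (A ∪ B)' = A' ∩ B'.

Identity is invalid: (A ∪ B)' = {1, 2, 5, 9, 12} but A' ∪ B' = {1, 2, 3, 4, 5, 6, 8, 9, 11, 12, 13}. The correct De Morgan law is (A ∪ B)' = A' ∩ B'.


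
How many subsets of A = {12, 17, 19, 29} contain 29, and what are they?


A subset of A contains 29 iff the remaining 3 elements form any subset of A \ {29}.
Count: 2^(n-1) = 2^3 = 8
Subsets containing 29: {29}, {12, 29}, {17, 29}, {19, 29}, {12, 17, 29}, {12, 19, 29}, {17, 19, 29}, {12, 17, 19, 29}

Subsets containing 29 (8 total): {29}, {12, 29}, {17, 29}, {19, 29}, {12, 17, 29}, {12, 19, 29}, {17, 19, 29}, {12, 17, 19, 29}


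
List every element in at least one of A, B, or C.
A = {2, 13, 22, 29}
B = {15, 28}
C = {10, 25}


A ∪ B = {2, 13, 15, 22, 28, 29}
(A ∪ B) ∪ C = {2, 10, 13, 15, 22, 25, 28, 29}

A ∪ B ∪ C = {2, 10, 13, 15, 22, 25, 28, 29}


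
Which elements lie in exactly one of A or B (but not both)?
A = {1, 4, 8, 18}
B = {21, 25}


A △ B = (A \ B) ∪ (B \ A) = elements in exactly one of A or B
A \ B = {1, 4, 8, 18}
B \ A = {21, 25}
A △ B = {1, 4, 8, 18, 21, 25}

A △ B = {1, 4, 8, 18, 21, 25}


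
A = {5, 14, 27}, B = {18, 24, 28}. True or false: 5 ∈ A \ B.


A = {5, 14, 27}, B = {18, 24, 28}
A \ B = elements in A but not in B
A \ B = {5, 14, 27}
Checking if 5 ∈ A \ B
5 is in A \ B → True

5 ∈ A \ B


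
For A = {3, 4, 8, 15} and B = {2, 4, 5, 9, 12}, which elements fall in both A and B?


A = {3, 4, 8, 15}
B = {2, 4, 5, 9, 12}
Region: in both A and B
Elements: {4}

Elements in both A and B: {4}


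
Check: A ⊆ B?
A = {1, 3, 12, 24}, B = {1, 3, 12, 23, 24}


A ⊆ B means every element of A is in B.
All elements of A are in B.
So A ⊆ B.

Yes, A ⊆ B


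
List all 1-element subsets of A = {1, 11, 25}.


|A| = 3, so A has C(3,1) = 3 subsets of size 1.
Enumerate by choosing 1 elements from A at a time:
{1}, {11}, {25}

1-element subsets (3 total): {1}, {11}, {25}


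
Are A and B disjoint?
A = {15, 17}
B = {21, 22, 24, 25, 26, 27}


Disjoint means A ∩ B = ∅.
A ∩ B = ∅
A ∩ B = ∅, so A and B are disjoint.

Yes, A and B are disjoint


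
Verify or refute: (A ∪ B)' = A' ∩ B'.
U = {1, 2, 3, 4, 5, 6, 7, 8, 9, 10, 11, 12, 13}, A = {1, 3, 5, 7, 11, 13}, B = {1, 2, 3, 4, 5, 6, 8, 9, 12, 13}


LHS: A ∪ B = {1, 2, 3, 4, 5, 6, 7, 8, 9, 11, 12, 13}
(A ∪ B)' = U \ (A ∪ B) = {10}
A' = {2, 4, 6, 8, 9, 10, 12}, B' = {7, 10, 11}
Claimed RHS: A' ∩ B' = {10}
Identity is VALID: LHS = RHS = {10} ✓

Identity is valid. (A ∪ B)' = A' ∩ B' = {10}


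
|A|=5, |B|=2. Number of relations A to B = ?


A relation from A to B is any subset of A × B.
|A × B| = 5 × 2 = 10
# relations = 2^|A × B| = 2^10 = 1024

Number of relations = 1024


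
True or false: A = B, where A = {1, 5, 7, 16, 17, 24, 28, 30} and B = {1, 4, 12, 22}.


Two sets are equal iff they have exactly the same elements.
A = {1, 5, 7, 16, 17, 24, 28, 30}
B = {1, 4, 12, 22}
Differences: {4, 5, 7, 12, 16, 17, 22, 24, 28, 30}
A ≠ B

No, A ≠ B


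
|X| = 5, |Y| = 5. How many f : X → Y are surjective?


n = |X| = 5, k = |Y| = 5. Surjections via inclusion-exclusion:
S(n,k) = Σ(-1)^i × C(k,i) × (k-i)^n, i=0 to k
i=0: (-1)^0×C(5,0)×5^5 = 3125
i=1: (-1)^1×C(5,1)×4^5 = -5120
i=2: (-1)^2×C(5,2)×3^5 = 2430
i=3: (-1)^3×C(5,3)×2^5 = -320
i=4: (-1)^4×C(5,4)×1^5 = 5
i=5: (-1)^5×C(5,5)×0^5 = 0
Total = 120

Number of surjections = 120


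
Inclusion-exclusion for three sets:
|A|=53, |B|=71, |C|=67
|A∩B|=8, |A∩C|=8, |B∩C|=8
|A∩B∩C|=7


|A∪B∪C| = |A|+|B|+|C| - |A∩B|-|A∩C|-|B∩C| + |A∩B∩C|
= 53+71+67 - 8-8-8 + 7
= 191 - 24 + 7
= 174

|A ∪ B ∪ C| = 174


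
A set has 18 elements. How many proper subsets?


Total subsets = 2^n = 2^18 = 262144
Proper subsets exclude the set itself: 2^n - 1
= 262144 - 1
= 262143

Number of proper subsets = 262143


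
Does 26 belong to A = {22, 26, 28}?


A = {22, 26, 28}
Checking if 26 is in A
26 is in A → True

26 ∈ A


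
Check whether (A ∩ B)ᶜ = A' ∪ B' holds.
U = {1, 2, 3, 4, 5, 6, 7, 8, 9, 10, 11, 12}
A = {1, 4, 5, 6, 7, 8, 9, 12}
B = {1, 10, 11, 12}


LHS: A ∩ B = {1, 12}
(A ∩ B)' = U \ (A ∩ B) = {2, 3, 4, 5, 6, 7, 8, 9, 10, 11}
A' = {2, 3, 10, 11}, B' = {2, 3, 4, 5, 6, 7, 8, 9}
Claimed RHS: A' ∪ B' = {2, 3, 4, 5, 6, 7, 8, 9, 10, 11}
Identity is VALID: LHS = RHS = {2, 3, 4, 5, 6, 7, 8, 9, 10, 11} ✓

Identity is valid. (A ∩ B)' = A' ∪ B' = {2, 3, 4, 5, 6, 7, 8, 9, 10, 11}


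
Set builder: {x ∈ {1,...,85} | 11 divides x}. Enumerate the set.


Checking each candidate:
Condition: multiples of 11 in {1,...,85}
Result = {11, 22, 33, 44, 55, 66, 77}

{11, 22, 33, 44, 55, 66, 77}


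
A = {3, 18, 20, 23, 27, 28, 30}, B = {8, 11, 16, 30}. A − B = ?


A \ B = elements in A but not in B
A = {3, 18, 20, 23, 27, 28, 30}
B = {8, 11, 16, 30}
Remove from A any elements in B
A \ B = {3, 18, 20, 23, 27, 28}

A \ B = {3, 18, 20, 23, 27, 28}


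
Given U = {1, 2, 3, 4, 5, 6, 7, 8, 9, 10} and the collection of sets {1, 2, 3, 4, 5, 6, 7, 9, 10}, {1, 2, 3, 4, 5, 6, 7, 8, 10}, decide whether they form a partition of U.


A partition requires: (1) non-empty parts, (2) pairwise disjoint, (3) union = U
Parts: {1, 2, 3, 4, 5, 6, 7, 9, 10}, {1, 2, 3, 4, 5, 6, 7, 8, 10}
Union of parts: {1, 2, 3, 4, 5, 6, 7, 8, 9, 10}
U = {1, 2, 3, 4, 5, 6, 7, 8, 9, 10}
All non-empty? True
Pairwise disjoint? False
Covers U? True

No, not a valid partition


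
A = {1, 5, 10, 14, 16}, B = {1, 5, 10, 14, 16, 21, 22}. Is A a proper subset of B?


A ⊂ B requires: A ⊆ B AND A ≠ B.
A ⊆ B? Yes
A = B? No
A ⊂ B: Yes (A is a proper subset of B)

Yes, A ⊂ B


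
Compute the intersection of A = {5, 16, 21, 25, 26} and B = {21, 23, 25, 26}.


A ∩ B = elements in both A and B
A = {5, 16, 21, 25, 26}
B = {21, 23, 25, 26}
A ∩ B = {21, 25, 26}

A ∩ B = {21, 25, 26}


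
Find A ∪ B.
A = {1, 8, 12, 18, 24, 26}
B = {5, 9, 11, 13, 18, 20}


A ∪ B = all elements in A or B (or both)
A = {1, 8, 12, 18, 24, 26}
B = {5, 9, 11, 13, 18, 20}
A ∪ B = {1, 5, 8, 9, 11, 12, 13, 18, 20, 24, 26}

A ∪ B = {1, 5, 8, 9, 11, 12, 13, 18, 20, 24, 26}


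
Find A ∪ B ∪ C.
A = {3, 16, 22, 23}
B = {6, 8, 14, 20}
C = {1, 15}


A ∪ B = {3, 6, 8, 14, 16, 20, 22, 23}
(A ∪ B) ∪ C = {1, 3, 6, 8, 14, 15, 16, 20, 22, 23}

A ∪ B ∪ C = {1, 3, 6, 8, 14, 15, 16, 20, 22, 23}


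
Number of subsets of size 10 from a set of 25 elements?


C(n,k) = n! / (k!(n-k)!)
C(25,10) = 25! / (10!15!)
= 3268760

C(25,10) = 3268760


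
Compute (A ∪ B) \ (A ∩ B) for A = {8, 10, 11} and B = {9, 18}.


A △ B = (A \ B) ∪ (B \ A) = elements in exactly one of A or B
A \ B = {8, 10, 11}
B \ A = {9, 18}
A △ B = {8, 9, 10, 11, 18}

A △ B = {8, 9, 10, 11, 18}


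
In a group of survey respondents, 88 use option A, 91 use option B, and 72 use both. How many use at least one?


|A ∪ B| = |A| + |B| - |A ∩ B|
= 88 + 91 - 72
= 107

|A ∪ B| = 107


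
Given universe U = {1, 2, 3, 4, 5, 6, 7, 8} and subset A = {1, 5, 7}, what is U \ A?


Aᶜ = U \ A = elements in U but not in A
U = {1, 2, 3, 4, 5, 6, 7, 8}
A = {1, 5, 7}
Aᶜ = {2, 3, 4, 6, 8}

Aᶜ = {2, 3, 4, 6, 8}


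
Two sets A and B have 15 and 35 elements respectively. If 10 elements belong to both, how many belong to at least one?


|A ∪ B| = |A| + |B| - |A ∩ B|
= 15 + 35 - 10
= 40

|A ∪ B| = 40


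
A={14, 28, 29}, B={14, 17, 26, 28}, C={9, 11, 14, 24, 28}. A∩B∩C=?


A ∩ B = {14, 28}
(A ∩ B) ∩ C = {14, 28}

A ∩ B ∩ C = {14, 28}


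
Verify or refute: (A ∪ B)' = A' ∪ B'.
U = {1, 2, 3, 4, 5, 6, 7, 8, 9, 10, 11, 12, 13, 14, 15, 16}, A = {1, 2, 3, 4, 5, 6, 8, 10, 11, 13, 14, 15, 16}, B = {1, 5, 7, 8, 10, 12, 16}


LHS: A ∪ B = {1, 2, 3, 4, 5, 6, 7, 8, 10, 11, 12, 13, 14, 15, 16}
(A ∪ B)' = U \ (A ∪ B) = {9}
A' = {7, 9, 12}, B' = {2, 3, 4, 6, 9, 11, 13, 14, 15}
Claimed RHS: A' ∪ B' = {2, 3, 4, 6, 7, 9, 11, 12, 13, 14, 15}
Identity is INVALID: LHS = {9} but the RHS claimed here equals {2, 3, 4, 6, 7, 9, 11, 12, 13, 14, 15}. The correct form is (A ∪ B)' = A' ∩ B'.

Identity is invalid: (A ∪ B)' = {9} but A' ∪ B' = {2, 3, 4, 6, 7, 9, 11, 12, 13, 14, 15}. The correct De Morgan law is (A ∪ B)' = A' ∩ B'.


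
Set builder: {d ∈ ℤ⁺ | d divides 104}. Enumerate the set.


Checking each candidate:
Condition: positive divisors of 104
Result = {1, 2, 4, 8, 13, 26, 52, 104}

{1, 2, 4, 8, 13, 26, 52, 104}


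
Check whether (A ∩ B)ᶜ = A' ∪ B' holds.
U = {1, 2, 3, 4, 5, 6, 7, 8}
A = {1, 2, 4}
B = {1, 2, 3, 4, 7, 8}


LHS: A ∩ B = {1, 2, 4}
(A ∩ B)' = U \ (A ∩ B) = {3, 5, 6, 7, 8}
A' = {3, 5, 6, 7, 8}, B' = {5, 6}
Claimed RHS: A' ∪ B' = {3, 5, 6, 7, 8}
Identity is VALID: LHS = RHS = {3, 5, 6, 7, 8} ✓

Identity is valid. (A ∩ B)' = A' ∪ B' = {3, 5, 6, 7, 8}


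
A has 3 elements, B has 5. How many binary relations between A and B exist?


A relation from A to B is any subset of A × B.
|A × B| = 3 × 5 = 15
# relations = 2^|A × B| = 2^15 = 32768

Number of relations = 32768


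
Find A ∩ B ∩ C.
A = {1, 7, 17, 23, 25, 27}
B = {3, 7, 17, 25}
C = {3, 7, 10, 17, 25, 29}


A ∩ B = {7, 17, 25}
(A ∩ B) ∩ C = {7, 17, 25}

A ∩ B ∩ C = {7, 17, 25}


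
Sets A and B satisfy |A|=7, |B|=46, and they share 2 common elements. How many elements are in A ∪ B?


|A ∪ B| = |A| + |B| - |A ∩ B|
= 7 + 46 - 2
= 51

|A ∪ B| = 51


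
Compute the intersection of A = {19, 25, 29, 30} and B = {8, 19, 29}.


A ∩ B = elements in both A and B
A = {19, 25, 29, 30}
B = {8, 19, 29}
A ∩ B = {19, 29}

A ∩ B = {19, 29}


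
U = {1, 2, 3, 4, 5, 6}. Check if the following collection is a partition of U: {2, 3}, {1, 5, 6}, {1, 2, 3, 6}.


A partition requires: (1) non-empty parts, (2) pairwise disjoint, (3) union = U
Parts: {2, 3}, {1, 5, 6}, {1, 2, 3, 6}
Union of parts: {1, 2, 3, 5, 6}
U = {1, 2, 3, 4, 5, 6}
All non-empty? True
Pairwise disjoint? False
Covers U? False

No, not a valid partition
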